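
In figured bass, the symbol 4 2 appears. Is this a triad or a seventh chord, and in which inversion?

4 2 is shorthand for 6/4/2.
Intervals of 6/4/2 above the bass form a seventh chord; the bass is the seventh, so this is third inversion.

seventh chord, third inversion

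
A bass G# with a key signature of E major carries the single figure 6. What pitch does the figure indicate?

Counting 5 letter steps above G# lands on E; in E major, that letter is E.

E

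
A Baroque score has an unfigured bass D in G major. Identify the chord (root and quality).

D major

An unfigured bass indicates a triad in root position.
In root position the bass is the root, so the root is D.
The chord tones are D, F#, A, giving D major.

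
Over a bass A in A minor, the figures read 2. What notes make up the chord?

A, B, D, F

The written figures 2 are shorthand for 6/4/2: the 6/4 are implied.
A second above A in this key is B.
A fourth above A in this key is D.
A sixth above A in this key is F.
Together with the bass A, this spells B half-diminished seventh in third inversion.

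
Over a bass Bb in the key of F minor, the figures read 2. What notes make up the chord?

The written figures 2 are shorthand for 6/4/2: the 6/4 are implied.
A second above Bb in this key is C.
A fourth above Bb in this key is Eb.
A sixth above Bb in this key is G.
Together with the bass Bb, this spells C minor seventh in third inversion.

Bb, C, Eb, G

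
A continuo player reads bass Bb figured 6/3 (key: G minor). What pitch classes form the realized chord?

A third above Bb in this key is D.
A sixth above Bb in this key is G.
Together with the bass Bb, this spells G minor in first inversion.

Bb, D, G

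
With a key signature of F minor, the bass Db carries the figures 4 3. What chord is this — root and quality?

The figures 4 3 indicate a seventh chord in second inversion.
In second inversion the root lies a fourth above the bass: a fourth above Db in F minor is G.
The chord tones are Db, F, G, Bb, giving G half-diminished seventh.

G half-diminished seventh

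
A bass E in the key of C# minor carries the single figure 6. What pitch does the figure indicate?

Counting 5 letter steps above E lands on C; in C# minor, that letter is C#.

C#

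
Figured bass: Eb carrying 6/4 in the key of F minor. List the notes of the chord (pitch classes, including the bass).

Eb, Ab, C

A fourth above Eb in this key is Ab.
A sixth above Eb in this key is C.
Together with the bass Eb, this spells Ab major in second inversion.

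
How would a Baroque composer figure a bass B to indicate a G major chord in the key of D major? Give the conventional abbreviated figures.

6

B is the third of G major, so the chord is in first inversion.
A triad in first inversion is figured 6/3, conventionally abbreviated 6.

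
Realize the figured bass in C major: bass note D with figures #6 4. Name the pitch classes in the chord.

A fourth above D in this key is G.
A sixth above D in this key is B, raised to B# by the sharp.

D, G, B#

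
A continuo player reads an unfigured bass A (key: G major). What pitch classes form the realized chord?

A, C, E

An unfigured bass implies 5/3.
A third above A in this key is C.
A fifth above A in this key is E.
Together with the bass A, this spells A minor in root position.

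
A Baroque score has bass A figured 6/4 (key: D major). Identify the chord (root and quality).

D major

The figures 6/4 indicate a triad in second inversion.
In second inversion the root lies a fourth above the bass: a fourth above A in D major is D.
The chord tones are A, D, F#, giving D major.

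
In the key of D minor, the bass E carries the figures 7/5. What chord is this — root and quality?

E half-diminished seventh

The figures 7/5 indicate a seventh chord in root position.
In root position the bass is the root, so the root is E.
The chord tones are E, G, Bb, D, giving E half-diminished seventh.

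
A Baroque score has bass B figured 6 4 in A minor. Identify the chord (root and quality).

E minor

The figures 6 4 indicate a triad in second inversion.
In second inversion the root lies a fourth above the bass: a fourth above B in A minor is E.
The chord tones are B, E, G, giving E minor.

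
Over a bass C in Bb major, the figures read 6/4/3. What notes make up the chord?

A third above C in this key is Eb.
A fourth above C in this key is F.
A sixth above C in this key is A.
Together with the bass C, this spells F dominant seventh in second inversion.

C, Eb, F, A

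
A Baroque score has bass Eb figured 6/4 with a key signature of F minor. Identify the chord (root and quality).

Ab major

The figures 6/4 indicate a triad in second inversion.
In second inversion the root lies a fourth above the bass: a fourth above Eb in F minor is Ab.
The chord tones are Eb, Ab, C, giving Ab major.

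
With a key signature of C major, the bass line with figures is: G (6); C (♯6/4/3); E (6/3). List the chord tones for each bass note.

G, B, E | C, E, F, A# | E, G, C

G (6/3): G, B, E.
C (#6/4/3): C, E, F, A#.
E (6/3): E, G, C.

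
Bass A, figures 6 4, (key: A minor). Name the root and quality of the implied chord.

D minor

The figures 6 4 indicate a triad in second inversion.
In second inversion the root lies a fourth above the bass: a fourth above A in A minor is D.
The chord tones are A, D, F, giving D minor.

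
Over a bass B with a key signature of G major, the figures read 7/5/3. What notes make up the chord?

B, D, F#, A

A third above B in this key is D.
A fifth above B in this key is F#.
A seventh above B in this key is A.
Together with the bass B, this spells B minor seventh in root position.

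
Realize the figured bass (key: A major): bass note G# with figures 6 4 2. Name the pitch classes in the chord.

A second above G# in this key is A.
A fourth above G# in this key is C#.
A sixth above G# in this key is E.
Together with the bass G#, this spells A major seventh in third inversion.

G#, A, C#, E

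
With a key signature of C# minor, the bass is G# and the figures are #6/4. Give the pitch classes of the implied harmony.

A fourth above G# in this key is C#.
A sixth above G# in this key is E, raised to E# by the sharp.
Together with the bass G#, this spells C# major in second inversion.

G#, C#, E#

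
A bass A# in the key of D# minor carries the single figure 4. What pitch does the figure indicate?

Counting 3 letter steps above A# lands on D; in D# minor, that letter is D#.

D#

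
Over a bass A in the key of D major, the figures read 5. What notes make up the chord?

The written figures 5 are shorthand for 5/3: the 3 is implied.
A third above A in this key is C#.
A fifth above A in this key is E.
Together with the bass A, this spells A major in root position.

A, C#, E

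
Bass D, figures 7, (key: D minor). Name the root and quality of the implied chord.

D minor seventh

The figures 7 indicate a seventh chord in root position.
In root position the bass is the root, so the root is D.
The chord tones are D, F, A, C, giving D minor seventh.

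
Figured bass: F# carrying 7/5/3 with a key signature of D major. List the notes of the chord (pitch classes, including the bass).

A third above F# in this key is A.
A fifth above F# in this key is C#.
A seventh above F# in this key is E.
Together with the bass F#, this spells F# minor seventh in root position.

F#, A, C#, E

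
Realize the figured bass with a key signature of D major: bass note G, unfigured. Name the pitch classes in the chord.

An unfigured bass implies 5/3.
A third above G in this key is B.
A fifth above G in this key is D.
Together with the bass G, this spells G major in root position.

G, B, D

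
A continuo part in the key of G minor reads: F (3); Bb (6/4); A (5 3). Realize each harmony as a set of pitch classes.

F (5/3): F, A, C.
Bb (6/4): Bb, Eb, G.
A (5/3): A, C, Eb.

F, A, C | Bb, Eb, G | A, C, Eb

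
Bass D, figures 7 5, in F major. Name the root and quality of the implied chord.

The figures 7 5 indicate a seventh chord in root position.
In root position the bass is the root, so the root is D.
The chord tones are D, F, A, C, giving D minor seventh.

D minor seventh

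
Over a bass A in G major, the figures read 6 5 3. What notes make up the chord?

A, C, E, F#

A third above A in this key is C.
A fifth above A in this key is E.
A sixth above A in this key is F#.
Together with the bass A, this spells F# half-diminished seventh in first inversion.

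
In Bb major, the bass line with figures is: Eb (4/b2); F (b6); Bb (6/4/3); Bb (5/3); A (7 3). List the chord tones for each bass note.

Eb (6/4/b2): Eb, Fb, A, C.
F (b6/3): F, A, Db.
Bb (6/4/3): Bb, D, Eb, G.
Bb (5/3): Bb, D, F.
A (7/5/3): A, C, Eb, G.

Eb, Fb, A, C | F, A, Db | Bb, D, Eb, G | Bb, D, F | A, C, Eb, G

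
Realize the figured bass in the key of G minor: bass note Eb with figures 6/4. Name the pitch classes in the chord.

Eb, A, C

A fourth above Eb in this key is A.
A sixth above Eb in this key is C.
Together with the bass Eb, this spells A diminished in second inversion.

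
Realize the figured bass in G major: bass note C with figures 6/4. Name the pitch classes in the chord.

C, F#, A

A fourth above C in this key is F#.
A sixth above C in this key is A.
Together with the bass C, this spells F# diminished in second inversion.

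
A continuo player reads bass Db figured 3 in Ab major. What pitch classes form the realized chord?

Db, F, Ab

The written figures 3 are shorthand for 5/3: the 5 is implied.
A third above Db in this key is F.
A fifth above Db in this key is Ab.
Together with the bass Db, this spells Db major in root position.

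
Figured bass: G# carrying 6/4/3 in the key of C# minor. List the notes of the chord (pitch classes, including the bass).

G#, B, C#, E

A third above G# in this key is B.
A fourth above G# in this key is C#.
A sixth above G# in this key is E.
Together with the bass G#, this spells C# minor seventh in second inversion.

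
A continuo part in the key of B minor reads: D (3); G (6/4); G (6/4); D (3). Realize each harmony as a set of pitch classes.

D (5/3): D, F#, A.
G (6/4): G, C#, E.
G (6/4): G, C#, E.
D (5/3): D, F#, A.

D, F#, A | G, C#, E | G, C#, E | D, F#, A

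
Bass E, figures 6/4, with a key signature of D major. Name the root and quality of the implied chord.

A major

The figures 6/4 indicate a triad in second inversion.
In second inversion the root lies a fourth above the bass: a fourth above E in D major is A.
The chord tones are E, A, C#, giving A major.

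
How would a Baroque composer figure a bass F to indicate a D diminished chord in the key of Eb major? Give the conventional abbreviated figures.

6

F is the third of D diminished, so the chord is in first inversion.
A triad in first inversion is figured 6/3, conventionally abbreviated 6.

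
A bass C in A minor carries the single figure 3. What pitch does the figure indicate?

E

Counting 2 letter steps above C lands on E; in A minor, that letter is E.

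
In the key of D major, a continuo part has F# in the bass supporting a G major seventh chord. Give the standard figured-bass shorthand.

4/2

F# is the seventh of G major seventh, so the chord is in third inversion.
A seventh chord in third inversion is figured 6/4/2, conventionally abbreviated 4/2.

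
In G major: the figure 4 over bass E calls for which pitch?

A

Counting 3 letter steps above E lands on A; in G major, that letter is A.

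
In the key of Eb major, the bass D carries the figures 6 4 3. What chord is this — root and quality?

G minor seventh

The figures 6 4 3 indicate a seventh chord in second inversion.
In second inversion the root lies a fourth above the bass: a fourth above D in Eb major is G.
The chord tones are D, F, G, Bb, giving G minor seventh.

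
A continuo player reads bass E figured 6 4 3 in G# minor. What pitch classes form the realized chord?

A third above E in this key is G#.
A fourth above E in this key is A#.
A sixth above E in this key is C#.
Together with the bass E, this spells A# half-diminished seventh in second inversion.

E, G#, A#, C#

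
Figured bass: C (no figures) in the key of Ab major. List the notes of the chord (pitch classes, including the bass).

C, Eb, G

An unfigured bass implies 5/3.
A third above C in this key is Eb.
A fifth above C in this key is G.
Together with the bass C, this spells C minor in root position.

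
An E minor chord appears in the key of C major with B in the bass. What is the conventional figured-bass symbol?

B is the fifth of E minor, so the chord is in second inversion.
A triad in second inversion is figured 6/4, conventionally abbreviated 6/4.

6/4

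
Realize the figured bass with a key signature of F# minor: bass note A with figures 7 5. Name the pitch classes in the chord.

The written figures 7 5 are shorthand for 7/5/3: the 3 is implied.
A third above A in this key is C#.
A fifth above A in this key is E.
A seventh above A in this key is G#.
Together with the bass A, this spells A major seventh in root position.

A, C#, E, G#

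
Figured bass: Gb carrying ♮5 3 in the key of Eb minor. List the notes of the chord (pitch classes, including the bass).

A third above Gb in this key is Bb.
A fifth above Gb in this key is Db, made natural (D) by the ♮ figure.
Together with the bass Gb, this spells Gb augmented in root position.

Gb, Bb, D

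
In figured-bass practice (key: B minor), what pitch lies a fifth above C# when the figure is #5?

G#

Counting 4 letter steps above C# lands on G; in B minor, that letter is G.
The #5 figure raises it a semitone, giving G#.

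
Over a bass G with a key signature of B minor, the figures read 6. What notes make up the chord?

G, B, E

The written figures 6 are shorthand for 6/3: the 3 is implied.
A third above G in this key is B.
A sixth above G in this key is E.
Together with the bass G, this spells E minor in first inversion.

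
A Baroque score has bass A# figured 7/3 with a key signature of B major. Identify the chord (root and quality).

A# half-diminished seventh

The figures 7/3 indicate a seventh chord in root position.
In root position the bass is the root, so the root is A#.
The chord tones are A#, C#, E, G#, giving A# half-diminished seventh.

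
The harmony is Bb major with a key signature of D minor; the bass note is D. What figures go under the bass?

D is the third of Bb major, so the chord is in first inversion.
A triad in first inversion is figured 6/3, conventionally abbreviated 6.

6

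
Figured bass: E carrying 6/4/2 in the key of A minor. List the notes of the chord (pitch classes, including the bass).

E, F, A, C

A second above E in this key is F.
A fourth above E in this key is A.
A sixth above E in this key is C.
Together with the bass E, this spells F major seventh in third inversion.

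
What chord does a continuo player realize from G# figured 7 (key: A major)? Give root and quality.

The figures 7 indicate a seventh chord in root position.
In root position the bass is the root, so the root is G#.
The chord tones are G#, B, D, F#, giving G# half-diminished seventh.

G# half-diminished seventh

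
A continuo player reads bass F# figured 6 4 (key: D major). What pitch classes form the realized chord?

F#, B, D

A fourth above F# in this key is B.
A sixth above F# in this key is D.
Together with the bass F#, this spells B minor in second inversion.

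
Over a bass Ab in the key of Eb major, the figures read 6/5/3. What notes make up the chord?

A third above Ab in this key is C.
A fifth above Ab in this key is Eb.
A sixth above Ab in this key is F.
Together with the bass Ab, this spells F minor seventh in first inversion.

Ab, C, Eb, F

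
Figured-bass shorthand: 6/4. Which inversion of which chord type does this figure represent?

triad, second inversion

Intervals of 6/4 above the bass form a triad; the bass is the fifth, so this is second inversion.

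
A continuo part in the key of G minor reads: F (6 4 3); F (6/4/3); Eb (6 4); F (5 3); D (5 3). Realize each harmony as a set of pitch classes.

F, A, Bb, D | F, A, Bb, D | Eb, A, C | F, A, C | D, F, A

F (6/4/3): F, A, Bb, D.
F (6/4/3): F, A, Bb, D.
Eb (6/4): Eb, A, C.
F (5/3): F, A, C.
D (5/3): D, F, A.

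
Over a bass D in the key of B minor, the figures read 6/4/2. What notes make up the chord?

D, E, G, B

A second above D in this key is E.
A fourth above D in this key is G.
A sixth above D in this key is B.
Together with the bass D, this spells E minor seventh in third inversion.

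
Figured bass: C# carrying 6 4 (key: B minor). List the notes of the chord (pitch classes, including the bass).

A fourth above C# in this key is F#.
A sixth above C# in this key is A.
Together with the bass C#, this spells F# minor in second inversion.

C#, F#, A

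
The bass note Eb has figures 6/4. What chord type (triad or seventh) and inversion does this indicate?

triad, second inversion

Intervals of 6/4 above the bass form a triad; the bass is the fifth, so this is second inversion.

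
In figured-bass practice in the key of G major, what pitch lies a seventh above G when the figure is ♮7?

Counting 6 letter steps above G lands on F; in G major, that letter is F#.
The ♮7 figure makes it natural, giving F.

F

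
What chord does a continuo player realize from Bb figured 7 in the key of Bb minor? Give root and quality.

Bb minor seventh

The figures 7 indicate a seventh chord in root position.
In root position the bass is the root, so the root is Bb.
The chord tones are Bb, Db, F, Ab, giving Bb minor seventh.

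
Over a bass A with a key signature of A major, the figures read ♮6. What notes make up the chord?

A, C#, F

The written figures ♮6 are shorthand for 6/3: the 3 is implied.
A third above A in this key is C#.
A sixth above A in this key is F#, made natural (F) by the ♮ figure.
Together with the bass A, this spells F augmented in first inversion.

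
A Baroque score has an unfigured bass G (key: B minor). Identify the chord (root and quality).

G major

An unfigured bass indicates a triad in root position.
In root position the bass is the root, so the root is G.
The chord tones are G, B, D, giving G major.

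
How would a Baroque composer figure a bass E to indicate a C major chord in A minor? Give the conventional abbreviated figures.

6

E is the third of C major, so the chord is in first inversion.
A triad in first inversion is figured 6/3, conventionally abbreviated 6.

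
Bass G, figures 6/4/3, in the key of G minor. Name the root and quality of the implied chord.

The figures 6/4/3 indicate a seventh chord in second inversion.
In second inversion the root lies a fourth above the bass: a fourth above G in G minor is C.
The chord tones are G, Bb, C, Eb, giving C minor seventh.

C minor seventh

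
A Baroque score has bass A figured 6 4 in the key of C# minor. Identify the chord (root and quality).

D# diminished

The figures 6 4 indicate a triad in second inversion.
In second inversion the root lies a fourth above the bass: a fourth above A in C# minor is D#.
The chord tones are A, D#, F#, giving D# diminished.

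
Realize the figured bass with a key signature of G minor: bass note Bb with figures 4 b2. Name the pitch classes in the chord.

Bb, Cb, Eb, G

The written figures 4 b2 are shorthand for 6/4/2: the 6 is implied.
A second above Bb in this key is C, lowered to Cb by the flat.
A fourth above Bb in this key is Eb.
A sixth above Bb in this key is G.
Together with the bass Bb, this spells Cb augmented major seventh in third inversion.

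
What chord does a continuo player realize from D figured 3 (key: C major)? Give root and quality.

The figures 3 indicate a triad in root position.
In root position the bass is the root, so the root is D.
The chord tones are D, F, A, giving D minor.

D minor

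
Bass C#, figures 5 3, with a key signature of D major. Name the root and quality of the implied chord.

C# diminished

The figures 5 3 indicate a triad in root position.
In root position the bass is the root, so the root is C#.
The chord tones are C#, E, G, giving C# diminished.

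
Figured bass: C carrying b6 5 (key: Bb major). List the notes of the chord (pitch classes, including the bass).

The written figures b6 5 are shorthand for 6/5/3: the 3 is implied.
A third above C in this key is Eb.
A fifth above C in this key is G.
A sixth above C in this key is A, lowered to Ab by the flat.
Together with the bass C, this spells Ab major seventh in first inversion.

C, Eb, G, Ab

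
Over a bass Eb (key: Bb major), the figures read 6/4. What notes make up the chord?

A fourth above Eb in this key is A.
A sixth above Eb in this key is C.
Together with the bass Eb, this spells A diminished in second inversion.

Eb, A, C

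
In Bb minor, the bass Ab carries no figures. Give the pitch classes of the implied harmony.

Ab, C, Eb

An unfigured bass implies 5/3.
A third above Ab in this key is C.
A fifth above Ab in this key is Eb.
Together with the bass Ab, this spells Ab major in root position.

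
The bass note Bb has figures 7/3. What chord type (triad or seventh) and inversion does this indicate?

seventh chord, root position

7/3 is shorthand for 7/5/3.
Intervals of 7/5/3 above the bass form a seventh chord; the bass is the root, so this is root position.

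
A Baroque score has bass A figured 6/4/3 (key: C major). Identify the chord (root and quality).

D minor seventh

The figures 6/4/3 indicate a seventh chord in second inversion.
In second inversion the root lies a fourth above the bass: a fourth above A in C major is D.
The chord tones are A, C, D, F, giving D minor seventh.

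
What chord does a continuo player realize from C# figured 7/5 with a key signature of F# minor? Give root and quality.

The figures 7/5 indicate a seventh chord in root position.
In root position the bass is the root, so the root is C#.
The chord tones are C#, E, G#, B, giving C# minor seventh.

C# minor seventh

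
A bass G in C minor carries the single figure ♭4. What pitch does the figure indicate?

Cb

Counting 3 letter steps above G lands on C; in C minor, that letter is C.
The b4 figure lowers it a semitone, giving Cb.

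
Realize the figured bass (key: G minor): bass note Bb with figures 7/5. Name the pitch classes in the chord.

The written figures 7/5 are shorthand for 7/5/3: the 3 is implied.
A third above Bb in this key is D.
A fifth above Bb in this key is F.
A seventh above Bb in this key is A.
Together with the bass Bb, this spells Bb major seventh in root position.

Bb, D, F, A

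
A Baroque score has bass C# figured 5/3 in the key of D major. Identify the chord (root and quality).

C# diminished

The figures 5/3 indicate a triad in root position.
In root position the bass is the root, so the root is C#.
The chord tones are C#, E, G, giving C# diminished.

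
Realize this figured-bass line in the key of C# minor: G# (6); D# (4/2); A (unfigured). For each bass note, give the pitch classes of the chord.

G#, B, E | D#, E, G#, B | A, C#, E

G# (6/3): G#, B, E.
D# (6/4/2): D#, E, G#, B.
A (5/3): A, C#, E.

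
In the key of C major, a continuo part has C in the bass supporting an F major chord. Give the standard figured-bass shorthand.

C is the fifth of F major, so the chord is in second inversion.
A triad in second inversion is figured 6/4, conventionally abbreviated 6/4.

6/4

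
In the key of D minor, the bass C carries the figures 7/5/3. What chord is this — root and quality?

The figures 7/5/3 indicate a seventh chord in root position.
In root position the bass is the root, so the root is C.
The chord tones are C, E, G, Bb, giving C dominant seventh.

C dominant seventh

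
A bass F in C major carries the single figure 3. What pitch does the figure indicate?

Counting 2 letter steps above F lands on A; in C major, that letter is A.

A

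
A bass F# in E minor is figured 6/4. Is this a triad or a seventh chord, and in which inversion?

triad, second inversion

Intervals of 6/4 above the bass form a triad; the bass is the fifth, so this is second inversion.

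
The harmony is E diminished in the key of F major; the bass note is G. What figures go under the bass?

G is the third of E diminished, so the chord is in first inversion.
A triad in first inversion is figured 6/3, conventionally abbreviated 6.

6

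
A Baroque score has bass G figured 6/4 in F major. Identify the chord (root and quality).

The figures 6/4 indicate a triad in second inversion.
In second inversion the root lies a fourth above the bass: a fourth above G in F major is C.
The chord tones are G, C, E, giving C major.

C major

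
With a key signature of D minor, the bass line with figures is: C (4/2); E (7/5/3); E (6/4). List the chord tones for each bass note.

C, D, F, A | E, G, Bb, D | E, A, C

C (6/4/2): C, D, F, A.
E (7/5/3): E, G, Bb, D.
E (6/4): E, A, C.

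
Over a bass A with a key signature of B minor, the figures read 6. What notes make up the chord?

The written figures 6 are shorthand for 6/3: the 3 is implied.
A third above A in this key is C#.
A sixth above A in this key is F#.
Together with the bass A, this spells F# minor in first inversion.

A, C#, F#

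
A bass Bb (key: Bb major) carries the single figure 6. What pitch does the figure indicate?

G

Counting 5 letter steps above Bb lands on G; in Bb major, that letter is G.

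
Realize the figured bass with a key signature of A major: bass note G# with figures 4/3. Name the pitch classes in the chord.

The written figures 4/3 are shorthand for 6/4/3: the 6 is implied.
A third above G# in this key is B.
A fourth above G# in this key is C#.
A sixth above G# in this key is E.
Together with the bass G#, this spells C# minor seventh in second inversion.

G#, B, C#, E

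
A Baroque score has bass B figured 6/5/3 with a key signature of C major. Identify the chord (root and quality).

The figures 6/5/3 indicate a seventh chord in first inversion.
In first inversion the root lies a sixth above the bass: a sixth above B in C major is G.
The chord tones are B, D, F, G, giving G dominant seventh.

G dominant seventh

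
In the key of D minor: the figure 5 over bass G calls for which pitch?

D

Counting 4 letter steps above G lands on D; in D minor, that letter is D.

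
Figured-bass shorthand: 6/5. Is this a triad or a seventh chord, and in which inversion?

6/5 is shorthand for 6/5/3.
Intervals of 6/5/3 above the bass form a seventh chord; the bass is the third, so this is first inversion.

seventh chord, first inversion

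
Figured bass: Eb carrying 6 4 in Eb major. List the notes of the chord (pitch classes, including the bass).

A fourth above Eb in this key is Ab.
A sixth above Eb in this key is C.
Together with the bass Eb, this spells Ab major in second inversion.

Eb, Ab, C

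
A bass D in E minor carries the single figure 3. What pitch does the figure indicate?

Counting 2 letter steps above D lands on F; in E minor, that letter is F#.

F#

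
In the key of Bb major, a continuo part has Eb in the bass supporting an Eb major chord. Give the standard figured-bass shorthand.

Eb is the root of Eb major, so the chord is in root position.
A triad in root position is figured 5/3, conventionally abbreviated (no figures — root-position triad).

no figures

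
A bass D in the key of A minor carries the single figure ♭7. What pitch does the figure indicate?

Cb

Counting 6 letter steps above D lands on C; in A minor, that letter is C.
The b7 figure lowers it a semitone, giving Cb.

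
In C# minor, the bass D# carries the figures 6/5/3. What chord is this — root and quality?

The figures 6/5/3 indicate a seventh chord in first inversion.
In first inversion the root lies a sixth above the bass: a sixth above D# in C# minor is B.
The chord tones are D#, F#, A, B, giving B dominant seventh.

B dominant seventh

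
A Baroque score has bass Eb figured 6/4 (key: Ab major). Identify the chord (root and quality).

Ab major

The figures 6/4 indicate a triad in second inversion.
In second inversion the root lies a fourth above the bass: a fourth above Eb in Ab major is Ab.
The chord tones are Eb, Ab, C, giving Ab major.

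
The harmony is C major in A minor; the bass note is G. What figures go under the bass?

6/4

G is the fifth of C major, so the chord is in second inversion.
A triad in second inversion is figured 6/4, conventionally abbreviated 6/4.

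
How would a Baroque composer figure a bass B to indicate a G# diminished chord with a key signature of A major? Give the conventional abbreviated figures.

6

B is the third of G# diminished, so the chord is in first inversion.
A triad in first inversion is figured 6/3, conventionally abbreviated 6.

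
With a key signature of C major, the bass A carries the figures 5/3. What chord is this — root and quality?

A minor

The figures 5/3 indicate a triad in root position.
In root position the bass is the root, so the root is A.
The chord tones are A, C, E, giving A minor.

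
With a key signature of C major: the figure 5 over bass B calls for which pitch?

F

Counting 4 letter steps above B lands on F; in C major, that letter is F.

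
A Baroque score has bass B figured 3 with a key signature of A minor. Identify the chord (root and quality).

B diminished

The figures 3 indicate a triad in root position.
In root position the bass is the root, so the root is B.
The chord tones are B, D, F, giving B diminished.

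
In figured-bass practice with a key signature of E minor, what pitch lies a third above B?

D

Counting 2 letter steps above B lands on D; in E minor, that letter is D.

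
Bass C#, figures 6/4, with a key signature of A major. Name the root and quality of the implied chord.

F# minor

The figures 6/4 indicate a triad in second inversion.
In second inversion the root lies a fourth above the bass: a fourth above C# in A major is F#.
The chord tones are C#, F#, A, giving F# minor.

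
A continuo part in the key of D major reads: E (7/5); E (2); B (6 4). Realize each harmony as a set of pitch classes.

E, G, B, D | E, F#, A, C# | B, E, G

E (7/5/3): E, G, B, D.
E (6/4/2): E, F#, A, C#.
B (6/4): B, E, G.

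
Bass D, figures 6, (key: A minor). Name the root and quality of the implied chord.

The figures 6 indicate a triad in first inversion.
In first inversion the root lies a sixth above the bass: a sixth above D in A minor is B.
The chord tones are D, F, B, giving B diminished.

B diminished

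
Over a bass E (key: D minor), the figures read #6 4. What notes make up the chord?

A fourth above E in this key is A.
A sixth above E in this key is C, raised to C# by the sharp.
Together with the bass E, this spells A major in second inversion.

E, A, C#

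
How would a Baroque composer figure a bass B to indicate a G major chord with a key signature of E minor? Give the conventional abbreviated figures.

6

B is the third of G major, so the chord is in first inversion.
A triad in first inversion is figured 6/3, conventionally abbreviated 6.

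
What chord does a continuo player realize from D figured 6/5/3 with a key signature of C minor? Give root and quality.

The figures 6/5/3 indicate a seventh chord in first inversion.
In first inversion the root lies a sixth above the bass: a sixth above D in C minor is Bb.
The chord tones are D, F, Ab, Bb, giving Bb dominant seventh.

Bb dominant seventh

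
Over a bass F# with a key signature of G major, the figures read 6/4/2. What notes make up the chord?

A second above F# in this key is G.
A fourth above F# in this key is B.
A sixth above F# in this key is D.
Together with the bass F#, this spells G major seventh in third inversion.

F#, G, B, D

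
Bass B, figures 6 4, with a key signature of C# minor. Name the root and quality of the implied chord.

The figures 6 4 indicate a triad in second inversion.
In second inversion the root lies a fourth above the bass: a fourth above B in C# minor is E.
The chord tones are B, E, G#, giving E major.

E major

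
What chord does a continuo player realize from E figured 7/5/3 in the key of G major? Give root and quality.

The figures 7/5/3 indicate a seventh chord in root position.
In root position the bass is the root, so the root is E.
The chord tones are E, G, B, D, giving E minor seventh.

E minor seventh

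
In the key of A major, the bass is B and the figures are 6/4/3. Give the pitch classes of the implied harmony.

B, D, E, G#

A third above B in this key is D.
A fourth above B in this key is E.
A sixth above B in this key is G#.
Together with the bass B, this spells E dominant seventh in second inversion.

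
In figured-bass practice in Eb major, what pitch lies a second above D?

Counting 1 letter step above D lands on E; in Eb major, that letter is Eb.

Eb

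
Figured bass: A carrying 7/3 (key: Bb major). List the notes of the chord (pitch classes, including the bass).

A, C, Eb, G

The written figures 7/3 are shorthand for 7/5/3: the 5 is implied.
A third above A in this key is C.
A fifth above A in this key is Eb.
A seventh above A in this key is G.
Together with the bass A, this spells A half-diminished seventh in root position.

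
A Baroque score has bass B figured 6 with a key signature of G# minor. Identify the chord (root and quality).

The figures 6 indicate a triad in first inversion.
In first inversion the root lies a sixth above the bass: a sixth above B in G# minor is G#.
The chord tones are B, D#, G#, giving G# minor.

G# minor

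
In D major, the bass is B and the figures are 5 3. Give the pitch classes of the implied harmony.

A third above B in this key is D.
A fifth above B in this key is F#.
Together with the bass B, this spells B minor in root position.

B, D, F#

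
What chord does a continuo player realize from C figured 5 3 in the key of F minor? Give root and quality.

C minor

The figures 5 3 indicate a triad in root position.
In root position the bass is the root, so the root is C.
The chord tones are C, Eb, G, giving C minor.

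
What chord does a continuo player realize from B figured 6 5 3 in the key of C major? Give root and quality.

The figures 6 5 3 indicate a seventh chord in first inversion.
In first inversion the root lies a sixth above the bass: a sixth above B in C major is G.
The chord tones are B, D, F, G, giving G dominant seventh.

G dominant seventh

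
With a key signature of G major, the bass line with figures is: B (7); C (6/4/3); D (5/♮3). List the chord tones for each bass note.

B (7/5/3): B, D, F#, A.
C (6/4/3): C, E, F#, A.
D (5/♮3): D, F, A.

B, D, F#, A | C, E, F#, A | D, F, A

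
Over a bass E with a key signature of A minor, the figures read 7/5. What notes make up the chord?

The written figures 7/5 are shorthand for 7/5/3: the 3 is implied.
A third above E in this key is G.
A fifth above E in this key is B.
A seventh above E in this key is D.
Together with the bass E, this spells E minor seventh in root position.

E, G, B, D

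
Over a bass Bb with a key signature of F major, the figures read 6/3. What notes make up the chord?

Bb, D, G

A third above Bb in this key is D.
A sixth above Bb in this key is G.
Together with the bass Bb, this spells G minor in first inversion.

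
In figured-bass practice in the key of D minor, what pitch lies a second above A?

Counting 1 letter step above A lands on B; in D minor, that letter is Bb.

Bb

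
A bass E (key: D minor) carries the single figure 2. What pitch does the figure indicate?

Counting 1 letter step above E lands on F; in D minor, that letter is F.

F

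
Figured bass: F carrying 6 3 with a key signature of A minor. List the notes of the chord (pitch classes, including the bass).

F, A, D

A third above F in this key is A.
A sixth above F in this key is D.
Together with the bass F, this spells D minor in first inversion.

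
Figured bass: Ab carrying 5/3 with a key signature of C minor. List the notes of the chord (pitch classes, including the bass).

Ab, C, Eb

A third above Ab in this key is C.
A fifth above Ab in this key is Eb.
Together with the bass Ab, this spells Ab major in root position.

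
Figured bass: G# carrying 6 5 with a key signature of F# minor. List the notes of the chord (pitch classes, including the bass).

G#, B, D, E

The written figures 6 5 are shorthand for 6/5/3: the 3 is implied.
A third above G# in this key is B.
A fifth above G# in this key is D.
A sixth above G# in this key is E.
Together with the bass G#, this spells E dominant seventh in first inversion.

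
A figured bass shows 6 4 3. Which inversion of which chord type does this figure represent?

seventh chord, second inversion

Intervals of 6/4/3 above the bass form a seventh chord; the bass is the fifth, so this is second inversion.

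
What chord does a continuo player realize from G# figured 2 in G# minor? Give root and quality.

The figures 2 indicate a seventh chord in third inversion.
In third inversion the root lies a second above the bass: a second above G# in G# minor is A#.
The chord tones are G#, A#, C#, E, giving A# half-diminished seventh.

A# half-diminished seventh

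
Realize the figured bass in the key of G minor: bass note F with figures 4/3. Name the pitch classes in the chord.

The written figures 4/3 are shorthand for 6/4/3: the 6 is implied.
A third above F in this key is A.
A fourth above F in this key is Bb.
A sixth above F in this key is D.
Together with the bass F, this spells Bb major seventh in second inversion.

F, A, Bb, D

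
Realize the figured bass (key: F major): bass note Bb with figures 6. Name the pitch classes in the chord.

Bb, D, G

The written figures 6 are shorthand for 6/3: the 3 is implied.
A third above Bb in this key is D.
A sixth above Bb in this key is G.
Together with the bass Bb, this spells G minor in first inversion.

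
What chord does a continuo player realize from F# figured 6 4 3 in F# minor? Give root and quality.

The figures 6 4 3 indicate a seventh chord in second inversion.
In second inversion the root lies a fourth above the bass: a fourth above F# in F# minor is B.
The chord tones are F#, A, B, D, giving B minor seventh.

B minor seventh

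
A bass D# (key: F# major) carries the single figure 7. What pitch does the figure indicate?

C#

Counting 6 letter steps above D# lands on C; in F# major, that letter is C#.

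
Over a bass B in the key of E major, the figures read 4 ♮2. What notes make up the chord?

The written figures 4 ♮2 are shorthand for 6/4/2: the 6 is implied.
A second above B in this key is C#, made natural (C) by the ♮ figure.
A fourth above B in this key is E.
A sixth above B in this key is G#.
Together with the bass B, this spells C augmented major seventh in third inversion.

B, C, E, G#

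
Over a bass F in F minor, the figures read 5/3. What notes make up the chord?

F, Ab, C

A third above F in this key is Ab.
A fifth above F in this key is C.
Together with the bass F, this spells F minor in root position.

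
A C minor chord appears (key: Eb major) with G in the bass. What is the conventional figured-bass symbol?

6/4

G is the fifth of C minor, so the chord is in second inversion.
A triad in second inversion is figured 6/4, conventionally abbreviated 6/4.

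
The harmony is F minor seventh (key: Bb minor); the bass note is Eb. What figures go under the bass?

Eb is the seventh of F minor seventh, so the chord is in third inversion.
A seventh chord in third inversion is figured 6/4/2, conventionally abbreviated 4/2.

4/2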